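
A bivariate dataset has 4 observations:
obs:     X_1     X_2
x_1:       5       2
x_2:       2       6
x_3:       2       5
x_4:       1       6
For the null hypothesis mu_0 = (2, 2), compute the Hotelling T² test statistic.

Step 1 — sample mean vector:
  mean(X_1) = (5 + 2 + 2 + 1) / 4 = 10/4 = 2.5
  mean(X_2) = (2 + 6 + 5 + 6) / 4 = 19/4 = 4.75
  x̄ = (2.5, 4.75),  deviation x̄ - mu_0 = (2.5, 4.75) - (2, 2) = (0.5, 2.75).

Step 2 — sample covariance matrix, S[i,j] = (1/(n-1)) · Σ_k (x_{k,i} - mean_i) · (x_{k,j} - mean_j), divisor n-1 = 3:
  S[X_1,X_1] = ((2.5)·(2.5) + (-0.5)·(-0.5) + (-0.5)·(-0.5) + (-1.5)·(-1.5)) / 3 = 9/3 = 3
  S[X_1,X_2] = ((2.5)·(-2.75) + (-0.5)·(1.25) + (-0.5)·(0.25) + (-1.5)·(1.25)) / 3 = -9.5/3 = -3.1667
  S[X_2,X_2] = ((-2.75)·(-2.75) + (1.25)·(1.25) + (0.25)·(0.25) + (1.25)·(1.25)) / 3 = 10.75/3 = 3.5833
  S = [[3, -3.1667],
 [-3.1667, 3.5833]].

Step 3 — invert S. det(S) = 3·3.5833 - (-3.1667)² = 0.7222.
  S^{-1} = (1/det) · [[d, -b], [-b, a]] = [[4.9615, 4.3846],
 [4.3846, 4.1538]].

Step 4 — quadratic form (x̄ - mu_0)^T · S^{-1} · (x̄ - mu_0):
  S^{-1} · (x̄ - mu_0) = (14.5385, 13.6154),
  (x̄ - mu_0)^T · [...] = (0.5)·(14.5385) + (2.75)·(13.6154) = 44.7115.

Step 5 — scale by n: T² = 4 · 44.7115 = 178.8462.

T² ≈ 178.8462


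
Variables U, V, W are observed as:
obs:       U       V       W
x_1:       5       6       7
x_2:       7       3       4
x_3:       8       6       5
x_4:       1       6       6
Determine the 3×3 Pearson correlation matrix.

Step 1 — column means:
  mean(U) = (5 + 7 + 8 + 1) / 4 = 21/4 = 5.25
  mean(V) = (6 + 3 + 6 + 6) / 4 = 21/4 = 5.25
  mean(W) = (7 + 4 + 5 + 6) / 4 = 22/4 = 5.5

Step 2 — sample variances and covariances s[i,j] = (1/(n-1)) · Σ_k (x_{k,i} - mean_i) · (x_{k,j} - mean_j), with n-1 = 3:
  s[U,U] = ((-0.25)·(-0.25) + (1.75)·(1.75) + (2.75)·(2.75) + (-4.25)·(-4.25)) / 3 = 28.75/3 = 9.5833
  s[U,V] = ((-0.25)·(0.75) + (1.75)·(-2.25) + (2.75)·(0.75) + (-4.25)·(0.75)) / 3 = -5.25/3 = -1.75
  s[U,W] = ((-0.25)·(1.5) + (1.75)·(-1.5) + (2.75)·(-0.5) + (-4.25)·(0.5)) / 3 = -6.5/3 = -2.1667
  s[V,V] = ((0.75)·(0.75) + (-2.25)·(-2.25) + (0.75)·(0.75) + (0.75)·(0.75)) / 3 = 6.75/3 = 2.25
  s[V,W] = ((0.75)·(1.5) + (-2.25)·(-1.5) + (0.75)·(-0.5) + (0.75)·(0.5)) / 3 = 4.5/3 = 1.5
  s[W,W] = ((1.5)·(1.5) + (-1.5)·(-1.5) + (-0.5)·(-0.5) + (0.5)·(0.5)) / 3 = 5/3 = 1.6667
  Sample standard deviations s_i = √(s[i,i]):
  s(U) = √(9.5833) = 3.0957
  s(V) = √(2.25) = 1.5
  s(W) = √(1.6667) = 1.291

Step 3 — r_{ij} = s_{ij} / (s_i · s_j):
  r[U,U] = 1 (diagonal).
  r[U,V] = -1.75 / (3.0957 · 1.5) = -1.75 / 4.6435 = -0.3769
  r[U,W] = -2.1667 / (3.0957 · 1.291) = -2.1667 / 3.9965 = -0.5421
  r[V,V] = 1 (diagonal).
  r[V,W] = 1.5 / (1.5 · 1.291) = 1.5 / 1.9365 = 0.7746
  r[W,W] = 1 (diagonal).

R is symmetric with unit diagonal. Assembling:

R = [[1, -0.3769, -0.5421],
 [-0.3769, 1, 0.7746],
 [-0.5421, 0.7746, 1]]


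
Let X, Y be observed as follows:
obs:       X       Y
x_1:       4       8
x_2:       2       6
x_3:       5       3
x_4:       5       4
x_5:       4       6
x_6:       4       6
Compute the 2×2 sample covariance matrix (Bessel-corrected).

Step 1 — column means:
  mean(X) = (4 + 2 + 5 + 5 + 4 + 4) / 6 = 24/6 = 4
  mean(Y) = (8 + 6 + 3 + 4 + 6 + 6) / 6 = 33/6 = 5.5

Step 2 — sample covariance S[i,j] = (1/(n-1)) · Σ_k (x_{k,i} - mean_i) · (x_{k,j} - mean_j), with n-1 = 5.
  S[X,X] = ((0)·(0) + (-2)·(-2) + (1)·(1) + (1)·(1) + (0)·(0) + (0)·(0)) / 5 = 6/5 = 1.2
  S[X,Y] = ((0)·(2.5) + (-2)·(0.5) + (1)·(-2.5) + (1)·(-1.5) + (0)·(0.5) + (0)·(0.5)) / 5 = -5/5 = -1
  S[Y,Y] = ((2.5)·(2.5) + (0.5)·(0.5) + (-2.5)·(-2.5) + (-1.5)·(-1.5) + (0.5)·(0.5) + (0.5)·(0.5)) / 5 = 15.5/5 = 3.1

S is symmetric (S[j,i] = S[i,j]). Assembling:

S = [[1.2, -1],
 [-1, 3.1]]


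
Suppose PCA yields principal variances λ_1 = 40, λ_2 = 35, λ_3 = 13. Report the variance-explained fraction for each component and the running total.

Step 1 — total variance = trace(Sigma) = Σ λ_i = 40 + 35 + 13 = 88.

Step 2 — fraction explained by component i = λ_i / Σ λ:
  PC1: 40/88 = 0.4545
  PC2: 35/88 = 0.3977
  PC3: 13/88 = 0.1477

Step 3 — cumulative fraction after k components = (λ_1 + ... + λ_k) / Σ λ:
  k = 1: 40/88 = 0.4545
  k = 2: (40 + 35)/88 = 75/88 = 0.8523
  k = 3: (40 + 35 + 13)/88 = 88/88 = 1

Summary (fraction, with percent):

explained: PC1 0.4545 (45.45%), PC2 0.3977 (39.77%), PC3 0.1477 (14.77%);  cumulative: 0.4545, 0.8523, 1


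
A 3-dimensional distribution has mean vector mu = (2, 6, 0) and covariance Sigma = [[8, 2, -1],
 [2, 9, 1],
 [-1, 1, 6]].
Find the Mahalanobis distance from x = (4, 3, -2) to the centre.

Step 1 — centre the observation: (x - mu) = (2, -3, -2).

Step 2 — invert Sigma (cofactor / det for 3×3, or solve directly):
  Sigma^{-1} = [[0.137, -0.0336, 0.0284],
 [-0.0336, 0.1214, -0.0258],
 [0.0284, -0.0258, 0.1757]].

Step 3 — form the quadratic (x - mu)^T · Sigma^{-1} · (x - mu):
  Sigma^{-1} · (x - mu) = (0.3178, -0.3798, -0.2171).
  (x - mu)^T · [Sigma^{-1} · (x - mu)] = (2)·(0.3178) + (-3)·(-0.3798) + (-2)·(-0.2171) = 2.2093.

Step 4 — take square root: d = √(2.2093) ≈ 1.4864.

d(x, mu) = √(2.2093) ≈ 1.4864


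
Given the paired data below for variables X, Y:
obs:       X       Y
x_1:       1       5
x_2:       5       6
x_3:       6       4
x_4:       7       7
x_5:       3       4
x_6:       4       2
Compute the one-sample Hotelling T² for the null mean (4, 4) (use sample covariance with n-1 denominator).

Step 1 — sample mean vector:
  mean(X) = (1 + 5 + 6 + 7 + 3 + 4) / 6 = 26/6 = 4.3333
  mean(Y) = (5 + 6 + 4 + 7 + 4 + 2) / 6 = 28/6 = 4.6667
  x̄ = (4.3333, 4.6667),  deviation x̄ - mu_0 = (4.3333, 4.6667) - (4, 4) = (0.3333, 0.6667).

Step 2 — sample covariance matrix, S[i,j] = (1/(n-1)) · Σ_k (x_{k,i} - mean_i) · (x_{k,j} - mean_j), divisor n-1 = 5:
  S[X,X] = ((-3.3333)·(-3.3333) + (0.6667)·(0.6667) + (1.6667)·(1.6667) + (2.6667)·(2.6667) + (-1.3333)·(-1.3333) + (-0.3333)·(-0.3333)) / 5 = 23.3333/5 = 4.6667
  S[X,Y] = ((-3.3333)·(0.3333) + (0.6667)·(1.3333) + (1.6667)·(-0.6667) + (2.6667)·(2.3333) + (-1.3333)·(-0.6667) + (-0.3333)·(-2.6667)) / 5 = 6.6667/5 = 1.3333
  S[Y,Y] = ((0.3333)·(0.3333) + (1.3333)·(1.3333) + (-0.6667)·(-0.6667) + (2.3333)·(2.3333) + (-0.6667)·(-0.6667) + (-2.6667)·(-2.6667)) / 5 = 15.3333/5 = 3.0667
  S = [[4.6667, 1.3333],
 [1.3333, 3.0667]].

Step 3 — invert S. det(S) = 4.6667·3.0667 - (1.3333)² = 12.5333.
  S^{-1} = (1/det) · [[d, -b], [-b, a]] = [[0.2447, -0.1064],
 [-0.1064, 0.3723]].

Step 4 — quadratic form (x̄ - mu_0)^T · S^{-1} · (x̄ - mu_0):
  S^{-1} · (x̄ - mu_0) = (0.0106, 0.2128),
  (x̄ - mu_0)^T · [...] = (0.3333)·(0.0106) + (0.6667)·(0.2128) = 0.1454.

Step 5 — scale by n: T² = 6 · 0.1454 = 0.8723.

T² ≈ 0.8723


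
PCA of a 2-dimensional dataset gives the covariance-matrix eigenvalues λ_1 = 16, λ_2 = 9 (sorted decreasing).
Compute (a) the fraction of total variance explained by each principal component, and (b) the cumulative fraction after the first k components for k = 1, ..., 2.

Step 1 — total variance = trace(Sigma) = Σ λ_i = 16 + 9 = 25.

Step 2 — fraction explained by component i = λ_i / Σ λ:
  PC1: 16/25 = 0.64
  PC2: 9/25 = 0.36

Step 3 — cumulative fraction after k components = (λ_1 + ... + λ_k) / Σ λ:
  k = 1: 16/25 = 0.64
  k = 2: (16 + 9)/25 = 25/25 = 1

Summary (fraction, with percent):

explained: PC1 0.64 (64%), PC2 0.36 (36%);  cumulative: 0.64, 1


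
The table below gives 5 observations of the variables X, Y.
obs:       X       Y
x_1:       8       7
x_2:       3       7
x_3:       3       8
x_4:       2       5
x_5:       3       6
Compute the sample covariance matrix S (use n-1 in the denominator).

Step 1 — column means:
  mean(X) = (8 + 3 + 3 + 2 + 3) / 5 = 19/5 = 3.8
  mean(Y) = (7 + 7 + 8 + 5 + 6) / 5 = 33/5 = 6.6

Step 2 — sample covariance S[i,j] = (1/(n-1)) · Σ_k (x_{k,i} - mean_i) · (x_{k,j} - mean_j), with n-1 = 4.
  S[X,X] = ((4.2)·(4.2) + (-0.8)·(-0.8) + (-0.8)·(-0.8) + (-1.8)·(-1.8) + (-0.8)·(-0.8)) / 4 = 22.8/4 = 5.7
  S[X,Y] = ((4.2)·(0.4) + (-0.8)·(0.4) + (-0.8)·(1.4) + (-1.8)·(-1.6) + (-0.8)·(-0.6)) / 4 = 3.6/4 = 0.9
  S[Y,Y] = ((0.4)·(0.4) + (0.4)·(0.4) + (1.4)·(1.4) + (-1.6)·(-1.6) + (-0.6)·(-0.6)) / 4 = 5.2/4 = 1.3

S is symmetric (S[j,i] = S[i,j]). Assembling:

S = [[5.7, 0.9],
 [0.9, 1.3]]


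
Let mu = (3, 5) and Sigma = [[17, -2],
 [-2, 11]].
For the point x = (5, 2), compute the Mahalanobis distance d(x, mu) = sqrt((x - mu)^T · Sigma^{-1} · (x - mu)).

Step 1 — centre the observation: (x - mu) = (2, -3).

Step 2 — invert Sigma. det(Sigma) = 17·11 - (-2)² = 183.
  Sigma^{-1} = (1/det) · [[d, -b], [-b, a]] = [[0.0601, 0.0109],
 [0.0109, 0.0929]].

Step 3 — form the quadratic (x - mu)^T · Sigma^{-1} · (x - mu):
  Sigma^{-1} · (x - mu) = (0.0874, -0.2568).
  (x - mu)^T · [Sigma^{-1} · (x - mu)] = (2)·(0.0874) + (-3)·(-0.2568) = 0.9454.

Step 4 — take square root: d = √(0.9454) ≈ 0.9723.

d(x, mu) = √(0.9454) ≈ 0.9723


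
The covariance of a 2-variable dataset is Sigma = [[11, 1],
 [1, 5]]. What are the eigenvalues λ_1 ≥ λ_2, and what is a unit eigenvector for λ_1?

Step 1 — characteristic polynomial of 2×2 Sigma:
  det(Sigma - λI) = λ² - trace · λ + det = 0.
  trace = 11 + 5 = 16, det = 11·5 - (1)² = 54.
Step 2 — discriminant:
  Δ = trace² - 4·det = 256 - 216 = 40.
Step 3 — eigenvalues:
  λ = (trace ± √Δ)/2 = (16 ± 6.3246)/2,
  λ_1 = 11.1623,  λ_2 = 4.8377.

Step 4 — unit eigenvector for λ_1: solve (Sigma - λ_1 I)v = 0. First row:
  (11 - 11.1623)·v_x + (1)·v_y = 0, i.e. (-0.1623)·v_x + (1)·v_y = 0,
  so v ∝ (b, λ_1 - a) = (1, 0.1623) = u.
  ||u|| = √((1)² + (0.1623)²) = √(1.0263) ≈ 1.0131,
  v_1 = u/||u|| ≈ (0.9871, 0.1602) (||v_1|| = 1).

λ_1 = 11.1623,  λ_2 = 4.8377;  v_1 ≈ (0.9871, 0.1602)


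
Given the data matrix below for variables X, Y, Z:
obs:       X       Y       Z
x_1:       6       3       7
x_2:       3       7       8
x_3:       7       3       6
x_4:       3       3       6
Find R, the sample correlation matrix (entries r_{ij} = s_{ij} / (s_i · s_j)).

Step 1 — column means:
  mean(X) = (6 + 3 + 7 + 3) / 4 = 19/4 = 4.75
  mean(Y) = (3 + 7 + 3 + 3) / 4 = 16/4 = 4
  mean(Z) = (7 + 8 + 6 + 6) / 4 = 27/4 = 6.75

Step 2 — sample variances and covariances s[i,j] = (1/(n-1)) · Σ_k (x_{k,i} - mean_i) · (x_{k,j} - mean_j), with n-1 = 3:
  s[X,X] = ((1.25)·(1.25) + (-1.75)·(-1.75) + (2.25)·(2.25) + (-1.75)·(-1.75)) / 3 = 12.75/3 = 4.25
  s[X,Y] = ((1.25)·(-1) + (-1.75)·(3) + (2.25)·(-1) + (-1.75)·(-1)) / 3 = -7/3 = -2.3333
  s[X,Z] = ((1.25)·(0.25) + (-1.75)·(1.25) + (2.25)·(-0.75) + (-1.75)·(-0.75)) / 3 = -2.25/3 = -0.75
  s[Y,Y] = ((-1)·(-1) + (3)·(3) + (-1)·(-1) + (-1)·(-1)) / 3 = 12/3 = 4
  s[Y,Z] = ((-1)·(0.25) + (3)·(1.25) + (-1)·(-0.75) + (-1)·(-0.75)) / 3 = 5/3 = 1.6667
  s[Z,Z] = ((0.25)·(0.25) + (1.25)·(1.25) + (-0.75)·(-0.75) + (-0.75)·(-0.75)) / 3 = 2.75/3 = 0.9167
  Sample standard deviations s_i = √(s[i,i]):
  s(X) = √(4.25) = 2.0616
  s(Y) = √(4) = 2
  s(Z) = √(0.9167) = 0.9574

Step 3 — r_{ij} = s_{ij} / (s_i · s_j):
  r[X,X] = 1 (diagonal).
  r[X,Y] = -2.3333 / (2.0616 · 2) = -2.3333 / 4.1231 = -0.5659
  r[X,Z] = -0.75 / (2.0616 · 0.9574) = -0.75 / 1.9738 = -0.38
  r[Y,Y] = 1 (diagonal).
  r[Y,Z] = 1.6667 / (2 · 0.9574) = 1.6667 / 1.9149 = 0.8704
  r[Z,Z] = 1 (diagonal).

R is symmetric with unit diagonal. Assembling:

R = [[1, -0.5659, -0.38],
 [-0.5659, 1, 0.8704],
 [-0.38, 0.8704, 1]]


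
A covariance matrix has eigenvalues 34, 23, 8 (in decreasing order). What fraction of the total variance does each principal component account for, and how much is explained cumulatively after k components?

Step 1 — total variance = trace(Sigma) = Σ λ_i = 34 + 23 + 8 = 65.

Step 2 — fraction explained by component i = λ_i / Σ λ:
  PC1: 34/65 = 0.5231
  PC2: 23/65 = 0.3538
  PC3: 8/65 = 0.1231

Step 3 — cumulative fraction after k components = (λ_1 + ... + λ_k) / Σ λ:
  k = 1: 34/65 = 0.5231
  k = 2: (34 + 23)/65 = 57/65 = 0.8769
  k = 3: (34 + 23 + 8)/65 = 65/65 = 1

Summary (fraction, with percent):

explained: PC1 0.5231 (52.31%), PC2 0.3538 (35.38%), PC3 0.1231 (12.31%);  cumulative: 0.5231, 0.8769, 1


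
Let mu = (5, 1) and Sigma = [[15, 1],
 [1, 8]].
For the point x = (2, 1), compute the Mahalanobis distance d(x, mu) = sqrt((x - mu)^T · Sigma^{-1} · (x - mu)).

Step 1 — centre the observation: (x - mu) = (-3, 0).

Step 2 — invert Sigma. det(Sigma) = 15·8 - (1)² = 119.
  Sigma^{-1} = (1/det) · [[d, -b], [-b, a]] = [[0.0672, -0.0084],
 [-0.0084, 0.1261]].

Step 3 — form the quadratic (x - mu)^T · Sigma^{-1} · (x - mu):
  Sigma^{-1} · (x - mu) = (-0.2017, 0.0252).
  (x - mu)^T · [Sigma^{-1} · (x - mu)] = (-3)·(-0.2017) + (0)·(0.0252) = 0.605.

Step 4 — take square root: d = √(0.605) ≈ 0.7778.

d(x, mu) = √(0.605) ≈ 0.7778


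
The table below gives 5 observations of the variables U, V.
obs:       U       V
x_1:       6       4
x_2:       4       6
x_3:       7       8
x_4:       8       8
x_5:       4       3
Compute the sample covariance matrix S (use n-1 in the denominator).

Step 1 — column means:
  mean(U) = (6 + 4 + 7 + 8 + 4) / 5 = 29/5 = 5.8
  mean(V) = (4 + 6 + 8 + 8 + 3) / 5 = 29/5 = 5.8

Step 2 — sample covariance S[i,j] = (1/(n-1)) · Σ_k (x_{k,i} - mean_i) · (x_{k,j} - mean_j), with n-1 = 4.
  S[U,U] = ((0.2)·(0.2) + (-1.8)·(-1.8) + (1.2)·(1.2) + (2.2)·(2.2) + (-1.8)·(-1.8)) / 4 = 12.8/4 = 3.2
  S[U,V] = ((0.2)·(-1.8) + (-1.8)·(0.2) + (1.2)·(2.2) + (2.2)·(2.2) + (-1.8)·(-2.8)) / 4 = 11.8/4 = 2.95
  S[V,V] = ((-1.8)·(-1.8) + (0.2)·(0.2) + (2.2)·(2.2) + (2.2)·(2.2) + (-2.8)·(-2.8)) / 4 = 20.8/4 = 5.2

S is symmetric (S[j,i] = S[i,j]). Assembling:

S = [[3.2, 2.95],
 [2.95, 5.2]]


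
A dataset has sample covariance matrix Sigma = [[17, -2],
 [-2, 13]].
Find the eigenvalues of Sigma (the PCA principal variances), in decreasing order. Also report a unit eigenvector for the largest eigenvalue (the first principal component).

Step 1 — characteristic polynomial of 2×2 Sigma:
  det(Sigma - λI) = λ² - trace · λ + det = 0.
  trace = 17 + 13 = 30, det = 17·13 - (-2)² = 217.
Step 2 — discriminant:
  Δ = trace² - 4·det = 900 - 868 = 32.
Step 3 — eigenvalues:
  λ = (trace ± √Δ)/2 = (30 ± 5.6569)/2,
  λ_1 = 17.8284,  λ_2 = 12.1716.

Step 4 — unit eigenvector for λ_1: solve (Sigma - λ_1 I)v = 0. First row:
  (17 - 17.8284)·v_x + (-2)·v_y = 0, i.e. (-0.8284)·v_x + (-2)·v_y = 0,
  so v ∝ (b, λ_1 - a) = (-2, 0.8284); multiply by -1 so the first entry is positive: u = (2, -0.8284).
  ||u|| = √((2)² + (-0.8284)²) = √(4.6863) ≈ 2.1648,
  v_1 = u/||u|| ≈ (0.9239, -0.3827) (||v_1|| = 1).

λ_1 = 17.8284,  λ_2 = 12.1716;  v_1 ≈ (0.9239, -0.3827)


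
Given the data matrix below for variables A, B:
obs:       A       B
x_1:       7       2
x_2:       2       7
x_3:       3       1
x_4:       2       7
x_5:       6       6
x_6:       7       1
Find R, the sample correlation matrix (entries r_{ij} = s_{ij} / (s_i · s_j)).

Step 1 — column means:
  mean(A) = (7 + 2 + 3 + 2 + 6 + 7) / 6 = 27/6 = 4.5
  mean(B) = (2 + 7 + 1 + 7 + 6 + 1) / 6 = 24/6 = 4

Step 2 — sample variances and covariances s[i,j] = (1/(n-1)) · Σ_k (x_{k,i} - mean_i) · (x_{k,j} - mean_j), with n-1 = 5:
  s[A,A] = ((2.5)·(2.5) + (-2.5)·(-2.5) + (-1.5)·(-1.5) + (-2.5)·(-2.5) + (1.5)·(1.5) + (2.5)·(2.5)) / 5 = 29.5/5 = 5.9
  s[A,B] = ((2.5)·(-2) + (-2.5)·(3) + (-1.5)·(-3) + (-2.5)·(3) + (1.5)·(2) + (2.5)·(-3)) / 5 = -20/5 = -4
  s[B,B] = ((-2)·(-2) + (3)·(3) + (-3)·(-3) + (3)·(3) + (2)·(2) + (-3)·(-3)) / 5 = 44/5 = 8.8
  Sample standard deviations s_i = √(s[i,i]):
  s(A) = √(5.9) = 2.429
  s(B) = √(8.8) = 2.9665

Step 3 — r_{ij} = s_{ij} / (s_i · s_j):
  r[A,A] = 1 (diagonal).
  r[A,B] = -4 / (2.429 · 2.9665) = -4 / 7.2056 = -0.5551
  r[B,B] = 1 (diagonal).

R is symmetric with unit diagonal. Assembling:

R = [[1, -0.5551],
 [-0.5551, 1]]


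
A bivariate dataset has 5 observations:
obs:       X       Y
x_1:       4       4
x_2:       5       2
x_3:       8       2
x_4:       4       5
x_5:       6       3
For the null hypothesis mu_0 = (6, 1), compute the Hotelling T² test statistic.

Step 1 — sample mean vector:
  mean(X) = (4 + 5 + 8 + 4 + 6) / 5 = 27/5 = 5.4
  mean(Y) = (4 + 2 + 2 + 5 + 3) / 5 = 16/5 = 3.2
  x̄ = (5.4, 3.2),  deviation x̄ - mu_0 = (5.4, 3.2) - (6, 1) = (-0.6, 2.2).

Step 2 — sample covariance matrix, S[i,j] = (1/(n-1)) · Σ_k (x_{k,i} - mean_i) · (x_{k,j} - mean_j), divisor n-1 = 4:
  S[X,X] = ((-1.4)·(-1.4) + (-0.4)·(-0.4) + (2.6)·(2.6) + (-1.4)·(-1.4) + (0.6)·(0.6)) / 4 = 11.2/4 = 2.8
  S[X,Y] = ((-1.4)·(0.8) + (-0.4)·(-1.2) + (2.6)·(-1.2) + (-1.4)·(1.8) + (0.6)·(-0.2)) / 4 = -6.4/4 = -1.6
  S[Y,Y] = ((0.8)·(0.8) + (-1.2)·(-1.2) + (-1.2)·(-1.2) + (1.8)·(1.8) + (-0.2)·(-0.2)) / 4 = 6.8/4 = 1.7
  S = [[2.8, -1.6],
 [-1.6, 1.7]].

Step 3 — invert S. det(S) = 2.8·1.7 - (-1.6)² = 2.2.
  S^{-1} = (1/det) · [[d, -b], [-b, a]] = [[0.7727, 0.7273],
 [0.7273, 1.2727]].

Step 4 — quadratic form (x̄ - mu_0)^T · S^{-1} · (x̄ - mu_0):
  S^{-1} · (x̄ - mu_0) = (1.1364, 2.3636),
  (x̄ - mu_0)^T · [...] = (-0.6)·(1.1364) + (2.2)·(2.3636) = 4.5182.

Step 5 — scale by n: T² = 5 · 4.5182 = 22.5909.

T² ≈ 22.5909


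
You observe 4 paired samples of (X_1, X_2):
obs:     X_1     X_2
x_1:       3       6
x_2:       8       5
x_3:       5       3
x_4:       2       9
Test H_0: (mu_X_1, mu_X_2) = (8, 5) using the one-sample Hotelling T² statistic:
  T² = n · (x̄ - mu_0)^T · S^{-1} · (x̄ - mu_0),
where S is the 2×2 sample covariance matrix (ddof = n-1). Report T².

Step 1 — sample mean vector:
  mean(X_1) = (3 + 8 + 5 + 2) / 4 = 18/4 = 4.5
  mean(X_2) = (6 + 5 + 3 + 9) / 4 = 23/4 = 5.75
  x̄ = (4.5, 5.75),  deviation x̄ - mu_0 = (4.5, 5.75) - (8, 5) = (-3.5, 0.75).

Step 2 — sample covariance matrix, S[i,j] = (1/(n-1)) · Σ_k (x_{k,i} - mean_i) · (x_{k,j} - mean_j), divisor n-1 = 3:
  S[X_1,X_1] = ((-1.5)·(-1.5) + (3.5)·(3.5) + (0.5)·(0.5) + (-2.5)·(-2.5)) / 3 = 21/3 = 7
  S[X_1,X_2] = ((-1.5)·(0.25) + (3.5)·(-0.75) + (0.5)·(-2.75) + (-2.5)·(3.25)) / 3 = -12.5/3 = -4.1667
  S[X_2,X_2] = ((0.25)·(0.25) + (-0.75)·(-0.75) + (-2.75)·(-2.75) + (3.25)·(3.25)) / 3 = 18.75/3 = 6.25
  S = [[7, -4.1667],
 [-4.1667, 6.25]].

Step 3 — invert S. det(S) = 7·6.25 - (-4.1667)² = 26.3889.
  S^{-1} = (1/det) · [[d, -b], [-b, a]] = [[0.2368, 0.1579],
 [0.1579, 0.2653]].

Step 4 — quadratic form (x̄ - mu_0)^T · S^{-1} · (x̄ - mu_0):
  S^{-1} · (x̄ - mu_0) = (-0.7105, -0.3537),
  (x̄ - mu_0)^T · [...] = (-3.5)·(-0.7105) + (0.75)·(-0.3537) = 2.2216.

Step 5 — scale by n: T² = 4 · 2.2216 = 8.8863.

T² ≈ 8.8863


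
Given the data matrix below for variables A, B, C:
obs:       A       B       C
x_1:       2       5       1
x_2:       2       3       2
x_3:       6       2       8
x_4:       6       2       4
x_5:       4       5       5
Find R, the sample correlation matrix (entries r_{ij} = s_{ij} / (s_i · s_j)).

Step 1 — column means:
  mean(A) = (2 + 2 + 6 + 6 + 4) / 5 = 20/5 = 4
  mean(B) = (5 + 3 + 2 + 2 + 5) / 5 = 17/5 = 3.4
  mean(C) = (1 + 2 + 8 + 4 + 5) / 5 = 20/5 = 4

Step 2 — sample variances and covariances s[i,j] = (1/(n-1)) · Σ_k (x_{k,i} - mean_i) · (x_{k,j} - mean_j), with n-1 = 4:
  s[A,A] = ((-2)·(-2) + (-2)·(-2) + (2)·(2) + (2)·(2) + (0)·(0)) / 4 = 16/4 = 4
  s[A,B] = ((-2)·(1.6) + (-2)·(-0.4) + (2)·(-1.4) + (2)·(-1.4) + (0)·(1.6)) / 4 = -8/4 = -2
  s[A,C] = ((-2)·(-3) + (-2)·(-2) + (2)·(4) + (2)·(0) + (0)·(1)) / 4 = 18/4 = 4.5
  s[B,B] = ((1.6)·(1.6) + (-0.4)·(-0.4) + (-1.4)·(-1.4) + (-1.4)·(-1.4) + (1.6)·(1.6)) / 4 = 9.2/4 = 2.3
  s[B,C] = ((1.6)·(-3) + (-0.4)·(-2) + (-1.4)·(4) + (-1.4)·(0) + (1.6)·(1)) / 4 = -8/4 = -2
  s[C,C] = ((-3)·(-3) + (-2)·(-2) + (4)·(4) + (0)·(0) + (1)·(1)) / 4 = 30/4 = 7.5
  Sample standard deviations s_i = √(s[i,i]):
  s(A) = √(4) = 2
  s(B) = √(2.3) = 1.5166
  s(C) = √(7.5) = 2.7386

Step 3 — r_{ij} = s_{ij} / (s_i · s_j):
  r[A,A] = 1 (diagonal).
  r[A,B] = -2 / (2 · 1.5166) = -2 / 3.0332 = -0.6594
  r[A,C] = 4.5 / (2 · 2.7386) = 4.5 / 5.4772 = 0.8216
  r[B,B] = 1 (diagonal).
  r[B,C] = -2 / (1.5166 · 2.7386) = -2 / 4.1533 = -0.4815
  r[C,C] = 1 (diagonal).

R is symmetric with unit diagonal. Assembling:

R = [[1, -0.6594, 0.8216],
 [-0.6594, 1, -0.4815],
 [0.8216, -0.4815, 1]]


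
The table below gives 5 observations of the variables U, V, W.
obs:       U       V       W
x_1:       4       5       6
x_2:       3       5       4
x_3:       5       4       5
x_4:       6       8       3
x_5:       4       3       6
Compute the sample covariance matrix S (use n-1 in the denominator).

Step 1 — column means:
  mean(U) = (4 + 3 + 5 + 6 + 4) / 5 = 22/5 = 4.4
  mean(V) = (5 + 5 + 4 + 8 + 3) / 5 = 25/5 = 5
  mean(W) = (6 + 4 + 5 + 3 + 6) / 5 = 24/5 = 4.8

Step 2 — sample covariance S[i,j] = (1/(n-1)) · Σ_k (x_{k,i} - mean_i) · (x_{k,j} - mean_j), with n-1 = 4.
  S[U,U] = ((-0.4)·(-0.4) + (-1.4)·(-1.4) + (0.6)·(0.6) + (1.6)·(1.6) + (-0.4)·(-0.4)) / 4 = 5.2/4 = 1.3
  S[U,V] = ((-0.4)·(0) + (-1.4)·(0) + (0.6)·(-1) + (1.6)·(3) + (-0.4)·(-2)) / 4 = 5/4 = 1.25
  S[U,W] = ((-0.4)·(1.2) + (-1.4)·(-0.8) + (0.6)·(0.2) + (1.6)·(-1.8) + (-0.4)·(1.2)) / 4 = -2.6/4 = -0.65
  S[V,V] = ((0)·(0) + (0)·(0) + (-1)·(-1) + (3)·(3) + (-2)·(-2)) / 4 = 14/4 = 3.5
  S[V,W] = ((0)·(1.2) + (0)·(-0.8) + (-1)·(0.2) + (3)·(-1.8) + (-2)·(1.2)) / 4 = -8/4 = -2
  S[W,W] = ((1.2)·(1.2) + (-0.8)·(-0.8) + (0.2)·(0.2) + (-1.8)·(-1.8) + (1.2)·(1.2)) / 4 = 6.8/4 = 1.7

S is symmetric (S[j,i] = S[i,j]). Assembling:

S = [[1.3, 1.25, -0.65],
 [1.25, 3.5, -2],
 [-0.65, -2, 1.7]]


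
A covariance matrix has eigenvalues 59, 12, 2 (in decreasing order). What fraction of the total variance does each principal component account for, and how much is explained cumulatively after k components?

Step 1 — total variance = trace(Sigma) = Σ λ_i = 59 + 12 + 2 = 73.

Step 2 — fraction explained by component i = λ_i / Σ λ:
  PC1: 59/73 = 0.8082
  PC2: 12/73 = 0.1644
  PC3: 2/73 = 0.0274

Step 3 — cumulative fraction after k components = (λ_1 + ... + λ_k) / Σ λ:
  k = 1: 59/73 = 0.8082
  k = 2: (59 + 12)/73 = 71/73 = 0.9726
  k = 3: (59 + 12 + 2)/73 = 73/73 = 1

Summary (fraction, with percent):

explained: PC1 0.8082 (80.82%), PC2 0.1644 (16.44%), PC3 0.0274 (2.74%);  cumulative: 0.8082, 0.9726, 1


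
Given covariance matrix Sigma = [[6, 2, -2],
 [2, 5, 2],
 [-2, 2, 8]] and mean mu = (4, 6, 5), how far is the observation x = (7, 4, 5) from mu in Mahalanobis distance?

Step 1 — centre the observation: (x - mu) = (3, -2, 0).

Step 2 — invert Sigma (cofactor / det for 3×3, or solve directly):
  Sigma^{-1} = [[0.2432, -0.1351, 0.0946],
 [-0.1351, 0.2973, -0.1081],
 [0.0946, -0.1081, 0.1757]].

Step 3 — form the quadratic (x - mu)^T · Sigma^{-1} · (x - mu):
  Sigma^{-1} · (x - mu) = (1, -1, 0.5).
  (x - mu)^T · [Sigma^{-1} · (x - mu)] = (3)·(1) + (-2)·(-1) + (0)·(0.5) = 5.

Step 4 — take square root: d = √(5) ≈ 2.2361.

d(x, mu) = √(5) ≈ 2.2361


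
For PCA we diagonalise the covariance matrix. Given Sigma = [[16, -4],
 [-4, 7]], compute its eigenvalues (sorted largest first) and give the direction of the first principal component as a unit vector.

Step 1 — characteristic polynomial of 2×2 Sigma:
  det(Sigma - λI) = λ² - trace · λ + det = 0.
  trace = 16 + 7 = 23, det = 16·7 - (-4)² = 96.
Step 2 — discriminant:
  Δ = trace² - 4·det = 529 - 384 = 145.
Step 3 — eigenvalues:
  λ = (trace ± √Δ)/2 = (23 ± 12.0416)/2,
  λ_1 = 17.5208,  λ_2 = 5.4792.

Step 4 — unit eigenvector for λ_1: solve (Sigma - λ_1 I)v = 0. First row:
  (16 - 17.5208)·v_x + (-4)·v_y = 0, i.e. (-1.5208)·v_x + (-4)·v_y = 0,
  so v ∝ (b, λ_1 - a) = (-4, 1.5208); multiply by -1 so the first entry is positive: u = (4, -1.5208).
  ||u|| = √((4)² + (-1.5208)²) = √(18.3128) ≈ 4.2793,
  v_1 = u/||u|| ≈ (0.9347, -0.3554) (||v_1|| = 1).

λ_1 = 17.5208,  λ_2 = 5.4792;  v_1 ≈ (0.9347, -0.3554)


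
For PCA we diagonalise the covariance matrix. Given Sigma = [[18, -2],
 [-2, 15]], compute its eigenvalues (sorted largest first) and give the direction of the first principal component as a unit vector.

Step 1 — characteristic polynomial of 2×2 Sigma:
  det(Sigma - λI) = λ² - trace · λ + det = 0.
  trace = 18 + 15 = 33, det = 18·15 - (-2)² = 266.
Step 2 — discriminant:
  Δ = trace² - 4·det = 1089 - 1064 = 25.
Step 3 — eigenvalues:
  λ = (trace ± √Δ)/2 = (33 ± 5)/2,
  λ_1 = 19,  λ_2 = 14.

Step 4 — unit eigenvector for λ_1: solve (Sigma - λ_1 I)v = 0. First row:
  (18 - 19)·v_x + (-2)·v_y = 0, i.e. (-1)·v_x + (-2)·v_y = 0,
  so v ∝ (b, λ_1 - a) = (-2, 1); multiply by -1 so the first entry is positive: u = (2, -1).
  ||u|| = √((2)² + (-1)²) = √(5) ≈ 2.2361,
  v_1 = u/||u|| ≈ (0.8944, -0.4472) (||v_1|| = 1).

λ_1 = 19,  λ_2 = 14;  v_1 ≈ (0.8944, -0.4472)


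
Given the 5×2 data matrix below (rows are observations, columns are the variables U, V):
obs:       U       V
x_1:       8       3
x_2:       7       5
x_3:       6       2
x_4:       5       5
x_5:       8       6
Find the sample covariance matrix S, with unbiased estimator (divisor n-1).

Step 1 — column means:
  mean(U) = (8 + 7 + 6 + 5 + 8) / 5 = 34/5 = 6.8
  mean(V) = (3 + 5 + 2 + 5 + 6) / 5 = 21/5 = 4.2

Step 2 — sample covariance S[i,j] = (1/(n-1)) · Σ_k (x_{k,i} - mean_i) · (x_{k,j} - mean_j), with n-1 = 4.
  S[U,U] = ((1.2)·(1.2) + (0.2)·(0.2) + (-0.8)·(-0.8) + (-1.8)·(-1.8) + (1.2)·(1.2)) / 4 = 6.8/4 = 1.7
  S[U,V] = ((1.2)·(-1.2) + (0.2)·(0.8) + (-0.8)·(-2.2) + (-1.8)·(0.8) + (1.2)·(1.8)) / 4 = 1.2/4 = 0.3
  S[V,V] = ((-1.2)·(-1.2) + (0.8)·(0.8) + (-2.2)·(-2.2) + (0.8)·(0.8) + (1.8)·(1.8)) / 4 = 10.8/4 = 2.7

S is symmetric (S[j,i] = S[i,j]). Assembling:

S = [[1.7, 0.3],
 [0.3, 2.7]]


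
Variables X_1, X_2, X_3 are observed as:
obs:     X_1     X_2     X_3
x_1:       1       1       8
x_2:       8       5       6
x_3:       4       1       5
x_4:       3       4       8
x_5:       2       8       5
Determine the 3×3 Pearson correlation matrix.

Step 1 — column means:
  mean(X_1) = (1 + 8 + 4 + 3 + 2) / 5 = 18/5 = 3.6
  mean(X_2) = (1 + 5 + 1 + 4 + 8) / 5 = 19/5 = 3.8
  mean(X_3) = (8 + 6 + 5 + 8 + 5) / 5 = 32/5 = 6.4

Step 2 — sample variances and covariances s[i,j] = (1/(n-1)) · Σ_k (x_{k,i} - mean_i) · (x_{k,j} - mean_j), with n-1 = 4:
  s[X_1,X_1] = ((-2.6)·(-2.6) + (4.4)·(4.4) + (0.4)·(0.4) + (-0.6)·(-0.6) + (-1.6)·(-1.6)) / 4 = 29.2/4 = 7.3
  s[X_1,X_2] = ((-2.6)·(-2.8) + (4.4)·(1.2) + (0.4)·(-2.8) + (-0.6)·(0.2) + (-1.6)·(4.2)) / 4 = 4.6/4 = 1.15
  s[X_1,X_3] = ((-2.6)·(1.6) + (4.4)·(-0.4) + (0.4)·(-1.4) + (-0.6)·(1.6) + (-1.6)·(-1.4)) / 4 = -5.2/4 = -1.3
  s[X_2,X_2] = ((-2.8)·(-2.8) + (1.2)·(1.2) + (-2.8)·(-2.8) + (0.2)·(0.2) + (4.2)·(4.2)) / 4 = 34.8/4 = 8.7
  s[X_2,X_3] = ((-2.8)·(1.6) + (1.2)·(-0.4) + (-2.8)·(-1.4) + (0.2)·(1.6) + (4.2)·(-1.4)) / 4 = -6.6/4 = -1.65
  s[X_3,X_3] = ((1.6)·(1.6) + (-0.4)·(-0.4) + (-1.4)·(-1.4) + (1.6)·(1.6) + (-1.4)·(-1.4)) / 4 = 9.2/4 = 2.3
  Sample standard deviations s_i = √(s[i,i]):
  s(X_1) = √(7.3) = 2.7019
  s(X_2) = √(8.7) = 2.9496
  s(X_3) = √(2.3) = 1.5166

Step 3 — r_{ij} = s_{ij} / (s_i · s_j):
  r[X_1,X_1] = 1 (diagonal).
  r[X_1,X_2] = 1.15 / (2.7019 · 2.9496) = 1.15 / 7.9693 = 0.1443
  r[X_1,X_3] = -1.3 / (2.7019 · 1.5166) = -1.3 / 4.0976 = -0.3173
  r[X_2,X_2] = 1 (diagonal).
  r[X_2,X_3] = -1.65 / (2.9496 · 1.5166) = -1.65 / 4.4733 = -0.3689
  r[X_3,X_3] = 1 (diagonal).

R is symmetric with unit diagonal. Assembling:

R = [[1, 0.1443, -0.3173],
 [0.1443, 1, -0.3689],
 [-0.3173, -0.3689, 1]]


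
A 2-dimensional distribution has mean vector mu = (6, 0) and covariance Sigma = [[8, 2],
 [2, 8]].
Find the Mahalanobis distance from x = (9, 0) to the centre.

Step 1 — centre the observation: (x - mu) = (3, 0).

Step 2 — invert Sigma. det(Sigma) = 8·8 - (2)² = 60.
  Sigma^{-1} = (1/det) · [[d, -b], [-b, a]] = [[0.1333, -0.0333],
 [-0.0333, 0.1333]].

Step 3 — form the quadratic (x - mu)^T · Sigma^{-1} · (x - mu):
  Sigma^{-1} · (x - mu) = (0.4, -0.1).
  (x - mu)^T · [Sigma^{-1} · (x - mu)] = (3)·(0.4) + (0)·(-0.1) = 1.2.

Step 4 — take square root: d = √(1.2) ≈ 1.0954.

d(x, mu) = √(1.2) ≈ 1.0954


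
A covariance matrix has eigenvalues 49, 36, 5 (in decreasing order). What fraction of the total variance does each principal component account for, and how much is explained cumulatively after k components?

Step 1 — total variance = trace(Sigma) = Σ λ_i = 49 + 36 + 5 = 90.

Step 2 — fraction explained by component i = λ_i / Σ λ:
  PC1: 49/90 = 0.5444
  PC2: 36/90 = 0.4
  PC3: 5/90 = 0.0556

Step 3 — cumulative fraction after k components = (λ_1 + ... + λ_k) / Σ λ:
  k = 1: 49/90 = 0.5444
  k = 2: (49 + 36)/90 = 85/90 = 0.9444
  k = 3: (49 + 36 + 5)/90 = 90/90 = 1

Summary (fraction, with percent):

explained: PC1 0.5444 (54.44%), PC2 0.4 (40%), PC3 0.0556 (5.56%);  cumulative: 0.5444, 0.9444, 1


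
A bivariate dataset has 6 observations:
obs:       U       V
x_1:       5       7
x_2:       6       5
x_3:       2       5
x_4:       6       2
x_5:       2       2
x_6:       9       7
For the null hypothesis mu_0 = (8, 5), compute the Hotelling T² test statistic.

Step 1 — sample mean vector:
  mean(U) = (5 + 6 + 2 + 6 + 2 + 9) / 6 = 30/6 = 5
  mean(V) = (7 + 5 + 5 + 2 + 2 + 7) / 6 = 28/6 = 4.6667
  x̄ = (5, 4.6667),  deviation x̄ - mu_0 = (5, 4.6667) - (8, 5) = (-3, -0.3333).

Step 2 — sample covariance matrix, S[i,j] = (1/(n-1)) · Σ_k (x_{k,i} - mean_i) · (x_{k,j} - mean_j), divisor n-1 = 5:
  S[U,U] = ((0)·(0) + (1)·(1) + (-3)·(-3) + (1)·(1) + (-3)·(-3) + (4)·(4)) / 5 = 36/5 = 7.2
  S[U,V] = ((0)·(2.3333) + (1)·(0.3333) + (-3)·(0.3333) + (1)·(-2.6667) + (-3)·(-2.6667) + (4)·(2.3333)) / 5 = 14/5 = 2.8
  S[V,V] = ((2.3333)·(2.3333) + (0.3333)·(0.3333) + (0.3333)·(0.3333) + (-2.6667)·(-2.6667) + (-2.6667)·(-2.6667) + (2.3333)·(2.3333)) / 5 = 25.3333/5 = 5.0667
  S = [[7.2, 2.8],
 [2.8, 5.0667]].

Step 3 — invert S. det(S) = 7.2·5.0667 - (2.8)² = 28.64.
  S^{-1} = (1/det) · [[d, -b], [-b, a]] = [[0.1769, -0.0978],
 [-0.0978, 0.2514]].

Step 4 — quadratic form (x̄ - mu_0)^T · S^{-1} · (x̄ - mu_0):
  S^{-1} · (x̄ - mu_0) = (-0.4981, 0.2095),
  (x̄ - mu_0)^T · [...] = (-3)·(-0.4981) + (-0.3333)·(0.2095) = 1.4246.

Step 5 — scale by n: T² = 6 · 1.4246 = 8.5475.

T² ≈ 8.5475


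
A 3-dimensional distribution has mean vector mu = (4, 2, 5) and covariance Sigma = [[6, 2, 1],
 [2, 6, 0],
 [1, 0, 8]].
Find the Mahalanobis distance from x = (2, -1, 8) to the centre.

Step 1 — centre the observation: (x - mu) = (-2, -3, 3).

Step 2 — invert Sigma (cofactor / det for 3×3, or solve directly):
  Sigma^{-1} = [[0.192, -0.064, -0.024],
 [-0.064, 0.188, 0.008],
 [-0.024, 0.008, 0.128]].

Step 3 — form the quadratic (x - mu)^T · Sigma^{-1} · (x - mu):
  Sigma^{-1} · (x - mu) = (-0.264, -0.412, 0.408).
  (x - mu)^T · [Sigma^{-1} · (x - mu)] = (-2)·(-0.264) + (-3)·(-0.412) + (3)·(0.408) = 2.988.

Step 4 — take square root: d = √(2.988) ≈ 1.7286.

d(x, mu) = √(2.988) ≈ 1.7286


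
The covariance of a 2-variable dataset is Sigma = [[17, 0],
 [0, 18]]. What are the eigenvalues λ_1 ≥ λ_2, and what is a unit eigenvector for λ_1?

Step 1 — characteristic polynomial of 2×2 Sigma:
  det(Sigma - λI) = λ² - trace · λ + det = 0.
  trace = 17 + 18 = 35, det = 17·18 - (0)² = 306.
Step 2 — discriminant:
  Δ = trace² - 4·det = 1225 - 1224 = 1.
Step 3 — eigenvalues:
  λ = (trace ± √Δ)/2 = (35 ± 1)/2,
  λ_1 = 18,  λ_2 = 17.

Step 4 — unit eigenvector for λ_1: Sigma is diagonal, so its eigenvectors are the coordinate axes. λ_1 = 18 is the diagonal entry on the second coordinate axis, hence
  v_1 = (0, 1) (||v_1|| = 1).

λ_1 = 18,  λ_2 = 17;  v_1 ≈ (0, 1)


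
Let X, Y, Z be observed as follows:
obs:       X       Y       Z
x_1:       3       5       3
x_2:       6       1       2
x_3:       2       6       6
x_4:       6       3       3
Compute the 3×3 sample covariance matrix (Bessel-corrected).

Step 1 — column means:
  mean(X) = (3 + 6 + 2 + 6) / 4 = 17/4 = 4.25
  mean(Y) = (5 + 1 + 6 + 3) / 4 = 15/4 = 3.75
  mean(Z) = (3 + 2 + 6 + 3) / 4 = 14/4 = 3.5

Step 2 — sample covariance S[i,j] = (1/(n-1)) · Σ_k (x_{k,i} - mean_i) · (x_{k,j} - mean_j), with n-1 = 3.
  S[X,X] = ((-1.25)·(-1.25) + (1.75)·(1.75) + (-2.25)·(-2.25) + (1.75)·(1.75)) / 3 = 12.75/3 = 4.25
  S[X,Y] = ((-1.25)·(1.25) + (1.75)·(-2.75) + (-2.25)·(2.25) + (1.75)·(-0.75)) / 3 = -12.75/3 = -4.25
  S[X,Z] = ((-1.25)·(-0.5) + (1.75)·(-1.5) + (-2.25)·(2.5) + (1.75)·(-0.5)) / 3 = -8.5/3 = -2.8333
  S[Y,Y] = ((1.25)·(1.25) + (-2.75)·(-2.75) + (2.25)·(2.25) + (-0.75)·(-0.75)) / 3 = 14.75/3 = 4.9167
  S[Y,Z] = ((1.25)·(-0.5) + (-2.75)·(-1.5) + (2.25)·(2.5) + (-0.75)·(-0.5)) / 3 = 9.5/3 = 3.1667
  S[Z,Z] = ((-0.5)·(-0.5) + (-1.5)·(-1.5) + (2.5)·(2.5) + (-0.5)·(-0.5)) / 3 = 9/3 = 3

S is symmetric (S[j,i] = S[i,j]). Assembling:

S = [[4.25, -4.25, -2.8333],
 [-4.25, 4.9167, 3.1667],
 [-2.8333, 3.1667, 3]]


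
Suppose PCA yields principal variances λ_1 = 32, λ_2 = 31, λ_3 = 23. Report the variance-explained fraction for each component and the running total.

Step 1 — total variance = trace(Sigma) = Σ λ_i = 32 + 31 + 23 = 86.

Step 2 — fraction explained by component i = λ_i / Σ λ:
  PC1: 32/86 = 0.3721
  PC2: 31/86 = 0.3605
  PC3: 23/86 = 0.2674

Step 3 — cumulative fraction after k components = (λ_1 + ... + λ_k) / Σ λ:
  k = 1: 32/86 = 0.3721
  k = 2: (32 + 31)/86 = 63/86 = 0.7326
  k = 3: (32 + 31 + 23)/86 = 86/86 = 1

Summary (fraction, with percent):

explained: PC1 0.3721 (37.21%), PC2 0.3605 (36.05%), PC3 0.2674 (26.74%);  cumulative: 0.3721, 0.7326, 1


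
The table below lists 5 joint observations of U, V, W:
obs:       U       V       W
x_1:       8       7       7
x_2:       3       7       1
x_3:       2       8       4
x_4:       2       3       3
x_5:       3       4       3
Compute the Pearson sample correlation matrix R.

Step 1 — column means:
  mean(U) = (8 + 3 + 2 + 2 + 3) / 5 = 18/5 = 3.6
  mean(V) = (7 + 7 + 8 + 3 + 4) / 5 = 29/5 = 5.8
  mean(W) = (7 + 1 + 4 + 3 + 3) / 5 = 18/5 = 3.6

Step 2 — sample variances and covariances s[i,j] = (1/(n-1)) · Σ_k (x_{k,i} - mean_i) · (x_{k,j} - mean_j), with n-1 = 4:
  s[U,U] = ((4.4)·(4.4) + (-0.6)·(-0.6) + (-1.6)·(-1.6) + (-1.6)·(-1.6) + (-0.6)·(-0.6)) / 4 = 25.2/4 = 6.3
  s[U,V] = ((4.4)·(1.2) + (-0.6)·(1.2) + (-1.6)·(2.2) + (-1.6)·(-2.8) + (-0.6)·(-1.8)) / 4 = 6.6/4 = 1.65
  s[U,W] = ((4.4)·(3.4) + (-0.6)·(-2.6) + (-1.6)·(0.4) + (-1.6)·(-0.6) + (-0.6)·(-0.6)) / 4 = 17.2/4 = 4.3
  s[V,V] = ((1.2)·(1.2) + (1.2)·(1.2) + (2.2)·(2.2) + (-2.8)·(-2.8) + (-1.8)·(-1.8)) / 4 = 18.8/4 = 4.7
  s[V,W] = ((1.2)·(3.4) + (1.2)·(-2.6) + (2.2)·(0.4) + (-2.8)·(-0.6) + (-1.8)·(-0.6)) / 4 = 4.6/4 = 1.15
  s[W,W] = ((3.4)·(3.4) + (-2.6)·(-2.6) + (0.4)·(0.4) + (-0.6)·(-0.6) + (-0.6)·(-0.6)) / 4 = 19.2/4 = 4.8
  Sample standard deviations s_i = √(s[i,i]):
  s(U) = √(6.3) = 2.51
  s(V) = √(4.7) = 2.1679
  s(W) = √(4.8) = 2.1909

Step 3 — r_{ij} = s_{ij} / (s_i · s_j):
  r[U,U] = 1 (diagonal).
  r[U,V] = 1.65 / (2.51 · 2.1679) = 1.65 / 5.4415 = 0.3032
  r[U,W] = 4.3 / (2.51 · 2.1909) = 4.3 / 5.4991 = 0.7819
  r[V,V] = 1 (diagonal).
  r[V,W] = 1.15 / (2.1679 · 2.1909) = 1.15 / 4.7497 = 0.2421
  r[W,W] = 1 (diagonal).

R is symmetric with unit diagonal. Assembling:

R = [[1, 0.3032, 0.7819],
 [0.3032, 1, 0.2421],
 [0.7819, 0.2421, 1]]


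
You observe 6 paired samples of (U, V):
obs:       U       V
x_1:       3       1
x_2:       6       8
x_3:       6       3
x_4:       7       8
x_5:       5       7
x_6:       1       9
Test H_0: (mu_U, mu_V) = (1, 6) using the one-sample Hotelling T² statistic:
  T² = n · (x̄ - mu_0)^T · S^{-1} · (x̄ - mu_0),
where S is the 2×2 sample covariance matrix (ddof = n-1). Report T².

Step 1 — sample mean vector:
  mean(U) = (3 + 6 + 6 + 7 + 5 + 1) / 6 = 28/6 = 4.6667
  mean(V) = (1 + 8 + 3 + 8 + 7 + 9) / 6 = 36/6 = 6
  x̄ = (4.6667, 6),  deviation x̄ - mu_0 = (4.6667, 6) - (1, 6) = (3.6667, 0).

Step 2 — sample covariance matrix, S[i,j] = (1/(n-1)) · Σ_k (x_{k,i} - mean_i) · (x_{k,j} - mean_j), divisor n-1 = 5:
  S[U,U] = ((-1.6667)·(-1.6667) + (1.3333)·(1.3333) + (1.3333)·(1.3333) + (2.3333)·(2.3333) + (0.3333)·(0.3333) + (-3.6667)·(-3.6667)) / 5 = 25.3333/5 = 5.0667
  S[U,V] = ((-1.6667)·(-5) + (1.3333)·(2) + (1.3333)·(-3) + (2.3333)·(2) + (0.3333)·(1) + (-3.6667)·(3)) / 5 = 1/5 = 0.2
  S[V,V] = ((-5)·(-5) + (2)·(2) + (-3)·(-3) + (2)·(2) + (1)·(1) + (3)·(3)) / 5 = 52/5 = 10.4
  S = [[5.0667, 0.2],
 [0.2, 10.4]].

Step 3 — invert S. det(S) = 5.0667·10.4 - (0.2)² = 52.6533.
  S^{-1} = (1/det) · [[d, -b], [-b, a]] = [[0.1975, -0.0038],
 [-0.0038, 0.0962]].

Step 4 — quadratic form (x̄ - mu_0)^T · S^{-1} · (x̄ - mu_0):
  S^{-1} · (x̄ - mu_0) = (0.7242, -0.0139),
  (x̄ - mu_0)^T · [...] = (3.6667)·(0.7242) + (0)·(-0.0139) = 2.6555.

Step 5 — scale by n: T² = 6 · 2.6555 = 15.9331.

T² ≈ 15.9331


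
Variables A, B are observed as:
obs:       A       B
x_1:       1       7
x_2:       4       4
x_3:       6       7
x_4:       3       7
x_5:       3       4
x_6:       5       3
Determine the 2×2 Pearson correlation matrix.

Step 1 — column means:
  mean(A) = (1 + 4 + 6 + 3 + 3 + 5) / 6 = 22/6 = 3.6667
  mean(B) = (7 + 4 + 7 + 7 + 4 + 3) / 6 = 32/6 = 5.3333

Step 2 — sample variances and covariances s[i,j] = (1/(n-1)) · Σ_k (x_{k,i} - mean_i) · (x_{k,j} - mean_j), with n-1 = 5:
  s[A,A] = ((-2.6667)·(-2.6667) + (0.3333)·(0.3333) + (2.3333)·(2.3333) + (-0.6667)·(-0.6667) + (-0.6667)·(-0.6667) + (1.3333)·(1.3333)) / 5 = 15.3333/5 = 3.0667
  s[A,B] = ((-2.6667)·(1.6667) + (0.3333)·(-1.3333) + (2.3333)·(1.6667) + (-0.6667)·(1.6667) + (-0.6667)·(-1.3333) + (1.3333)·(-2.3333)) / 5 = -4.3333/5 = -0.8667
  s[B,B] = ((1.6667)·(1.6667) + (-1.3333)·(-1.3333) + (1.6667)·(1.6667) + (1.6667)·(1.6667) + (-1.3333)·(-1.3333) + (-2.3333)·(-2.3333)) / 5 = 17.3333/5 = 3.4667
  Sample standard deviations s_i = √(s[i,i]):
  s(A) = √(3.0667) = 1.7512
  s(B) = √(3.4667) = 1.8619

Step 3 — r_{ij} = s_{ij} / (s_i · s_j):
  r[A,A] = 1 (diagonal).
  r[A,B] = -0.8667 / (1.7512 · 1.8619) = -0.8667 / 3.2605 = -0.2658
  r[B,B] = 1 (diagonal).

R is symmetric with unit diagonal. Assembling:

R = [[1, -0.2658],
 [-0.2658, 1]]


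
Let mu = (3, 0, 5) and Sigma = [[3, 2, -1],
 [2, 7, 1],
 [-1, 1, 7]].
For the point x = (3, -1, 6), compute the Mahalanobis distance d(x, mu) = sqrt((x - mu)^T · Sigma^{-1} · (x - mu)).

Step 1 — centre the observation: (x - mu) = (0, -1, 1).

Step 2 — invert Sigma (cofactor / det for 3×3, or solve directly):
  Sigma^{-1} = [[0.4571, -0.1429, 0.0857],
 [-0.1429, 0.1905, -0.0476],
 [0.0857, -0.0476, 0.1619]].

Step 3 — form the quadratic (x - mu)^T · Sigma^{-1} · (x - mu):
  Sigma^{-1} · (x - mu) = (0.2286, -0.2381, 0.2095).
  (x - mu)^T · [Sigma^{-1} · (x - mu)] = (0)·(0.2286) + (-1)·(-0.2381) + (1)·(0.2095) = 0.4476.

Step 4 — take square root: d = √(0.4476) ≈ 0.669.

d(x, mu) = √(0.4476) ≈ 0.669


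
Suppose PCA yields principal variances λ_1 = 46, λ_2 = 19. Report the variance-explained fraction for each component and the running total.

Step 1 — total variance = trace(Sigma) = Σ λ_i = 46 + 19 = 65.

Step 2 — fraction explained by component i = λ_i / Σ λ:
  PC1: 46/65 = 0.7077
  PC2: 19/65 = 0.2923

Step 3 — cumulative fraction after k components = (λ_1 + ... + λ_k) / Σ λ:
  k = 1: 46/65 = 0.7077
  k = 2: (46 + 19)/65 = 65/65 = 1

Summary (fraction, with percent):

explained: PC1 0.7077 (70.77%), PC2 0.2923 (29.23%);  cumulative: 0.7077, 1


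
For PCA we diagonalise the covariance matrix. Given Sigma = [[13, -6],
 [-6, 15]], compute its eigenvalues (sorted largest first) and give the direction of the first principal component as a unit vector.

Step 1 — characteristic polynomial of 2×2 Sigma:
  det(Sigma - λI) = λ² - trace · λ + det = 0.
  trace = 13 + 15 = 28, det = 13·15 - (-6)² = 159.
Step 2 — discriminant:
  Δ = trace² - 4·det = 784 - 636 = 148.
Step 3 — eigenvalues:
  λ = (trace ± √Δ)/2 = (28 ± 12.1655)/2,
  λ_1 = 20.0828,  λ_2 = 7.9172.

Step 4 — unit eigenvector for λ_1: solve (Sigma - λ_1 I)v = 0. First row:
  (13 - 20.0828)·v_x + (-6)·v_y = 0, i.e. (-7.0828)·v_x + (-6)·v_y = 0,
  so v ∝ (b, λ_1 - a) = (-6, 7.0828); multiply by -1 so the first entry is positive: u = (6, -7.0828).
  ||u|| = √((6)² + (-7.0828)²) = √(86.1655) ≈ 9.2825,
  v_1 = u/||u|| ≈ (0.6464, -0.763) (||v_1|| = 1).

λ_1 = 20.0828,  λ_2 = 7.9172;  v_1 ≈ (0.6464, -0.763)
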